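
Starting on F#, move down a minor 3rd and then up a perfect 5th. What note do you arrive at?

A minor third down from F# is D# (letter D, 3 semitones down).
A perfect fifth up from D# is A# (letter A, 7 semitones up).

A#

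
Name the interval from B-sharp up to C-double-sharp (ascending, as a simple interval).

Counting letters B–C gives a second.
B#→C## = 2 semitones, exactly the major second.

major second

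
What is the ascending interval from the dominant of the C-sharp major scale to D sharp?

The dominant of C# major is G#.
G# up to D#: letters G→D make it a fifth; 7 semitones makes it perfect.

perfect fifth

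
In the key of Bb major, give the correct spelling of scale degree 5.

The Bb major scale runs Bb C D Eb F G A.
Degree 5 is F.

F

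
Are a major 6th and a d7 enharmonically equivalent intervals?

Yes

A major sixth spans 9 semitones; a diminished seventh spans 9.
They are enharmonically equivalent.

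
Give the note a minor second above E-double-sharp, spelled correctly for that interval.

A second above E lands on the letter F.
A minor second spans 1 semitone, so E## moves to pitch class 7. On the letter F that is F##.

F##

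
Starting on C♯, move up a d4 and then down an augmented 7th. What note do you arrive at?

Gbb

A diminished fourth up from C# is F (letter F, 4 semitones up).
An augmented seventh down from F is Gbb (letter G, 12 semitones down).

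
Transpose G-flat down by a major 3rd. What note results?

G down a major third is Eb, so the target letter is E.
From Gb, a major third is 4 semitones down: Ebb.

Ebb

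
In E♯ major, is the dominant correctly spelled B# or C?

B#

Each scale degree takes a distinct letter name. Degree 5 of a scale on E must use the letter B.
B# and C are enharmonically the same pitch, but only B# uses the letter B, so it is the correct spelling here.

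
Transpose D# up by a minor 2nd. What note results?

A second above D lands on the letter E.
A minor second spans 1 semitone, so D# moves to pitch class 4. On the letter E that is E.

E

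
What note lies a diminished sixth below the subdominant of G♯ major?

The subdominant of G# major is C#.
A diminished sixth (7 semitones) below C# lands on the letter E, giving E##.

E##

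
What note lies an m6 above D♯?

B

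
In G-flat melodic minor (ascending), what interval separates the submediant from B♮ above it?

The submediant of Gb melodic minor (ascending) is Eb.
Eb up to B: letters E→B make it a fifth; 8 semitones makes it augmented.

augmented fifth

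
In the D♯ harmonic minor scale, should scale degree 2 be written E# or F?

E#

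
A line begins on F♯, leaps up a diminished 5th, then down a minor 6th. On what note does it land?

E

A diminished fifth up from F# is C (letter C, 6 semitones up).
A minor sixth down from C is E (letter E, 8 semitones down).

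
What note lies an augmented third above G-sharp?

G up a major third is B, so the target letter is B.
From G#, an augmented third is 5 semitones up: B##.

B##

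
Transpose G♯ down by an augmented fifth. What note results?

A fifth below G lands on the letter C.
An augmented fifth spans 8 semitones, so G# moves to pitch class 0. On the letter C that is C.

C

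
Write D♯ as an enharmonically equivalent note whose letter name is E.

D# is pitch class 3. The letter E alone is pitch class 4.
To reach pitch class 3 from E requires an offset of -1 semitone, i.e. flat: Eb.

Eb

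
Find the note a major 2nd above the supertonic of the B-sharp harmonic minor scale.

D##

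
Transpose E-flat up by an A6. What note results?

C#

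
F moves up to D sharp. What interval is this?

The letter names run F→D, a span of 5 letter steps, so the interval is some kind of sixth.
F to D# is 10 semitones. A major sixth is 9, so 10 makes it augmented.

augmented sixth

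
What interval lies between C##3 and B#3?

minor seventh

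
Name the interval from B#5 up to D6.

diminished third

Counting letters B–C–D gives a third.
B#→D = 2 semitones, 2 narrower than the major third (4), so diminished.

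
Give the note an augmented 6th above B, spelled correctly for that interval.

A sixth above B lands on the letter G.
An augmented sixth spans 10 semitones, so B moves to pitch class 9. On the letter G that is G##.

G##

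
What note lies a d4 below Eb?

B

A fourth below E lands on the letter B.
A diminished fourth spans 4 semitones, so Eb moves to pitch class 11. On the letter B that is B.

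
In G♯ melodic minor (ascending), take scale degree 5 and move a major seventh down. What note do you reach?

Scale degree 5 of G# melodic minor (ascending) is D#.
A major seventh (11 semitones) below D# lands on the letter E, giving E.

E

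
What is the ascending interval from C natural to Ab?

minor sixth

The letter names run C→A, a span of 5 letter steps, so the interval is some kind of sixth.
C to Ab is 8 semitones. A major sixth is 9, so 8 makes it minor.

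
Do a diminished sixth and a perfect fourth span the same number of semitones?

A diminished sixth spans 7 semitones; a perfect fourth spans 5.
The spans differ, so they are not enharmonic equivalents.

No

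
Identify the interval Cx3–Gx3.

perfect fifth

The letter names run C→G, a span of 4 letter steps, so the interval is some kind of fifth.
C## to G## is 7 semitones. A perfect fifth is 7, so 7 makes it perfect.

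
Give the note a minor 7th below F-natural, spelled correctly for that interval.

G

A seventh below F lands on the letter G.
A minor seventh spans 10 semitones, so F moves to pitch class 7. On the letter G that is G.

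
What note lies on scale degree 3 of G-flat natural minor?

Degree 3 takes the letter 2 steps above G, which is B.
In natural minor, degree 3 sits 3 semitones above the tonic. Gb + 3 semitones is pitch class 9, spelled on B as Bbb.

Bbb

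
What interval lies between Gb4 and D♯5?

doubly augmented fifth

The letter names run G→D, a span of 4 letter steps, so the interval is some kind of fifth.
Gb to D# is 9 semitones. A perfect fifth is 7, so 9 makes it doubly augmented.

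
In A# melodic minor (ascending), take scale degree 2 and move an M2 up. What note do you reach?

Scale degree 2 of A# melodic minor (ascending) is B#.
A major second (2 semitones) above B# lands on the letter C, giving C##.

C##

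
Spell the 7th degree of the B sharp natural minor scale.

The B# natural minor scale runs B# C## D# E# F## G# A#.
Degree 7 is A#.

A#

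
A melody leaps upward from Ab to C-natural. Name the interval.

The letter names run A→C, a span of 2 letter steps, so the interval is some kind of third.
Ab to C is 4 semitones. A major third is 4, so 4 makes it major.

major third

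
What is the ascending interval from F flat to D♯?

The letter names run F→D, a span of 5 letter steps, so the interval is some kind of sixth.
Fb to D# is 11 semitones. A major sixth is 9, so 11 makes it doubly augmented.

doubly augmented sixth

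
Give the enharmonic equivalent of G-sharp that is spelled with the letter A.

Ab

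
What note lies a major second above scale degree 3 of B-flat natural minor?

Scale degree 3 of Bb natural minor is Db.
A major second (2 semitones) above Db lands on the letter E, giving Eb.

Eb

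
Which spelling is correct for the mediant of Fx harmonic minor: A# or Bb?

Each scale degree takes a distinct letter name. Degree 3 of a scale on F must use the letter A.
A# and Bb are enharmonically the same pitch, but only A# uses the letter A, so it is the correct spelling here.

A#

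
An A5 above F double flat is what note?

Cb

F up a perfect fifth is C, so the target letter is C.
From Fbb, an augmented fifth is 8 semitones up: Cb.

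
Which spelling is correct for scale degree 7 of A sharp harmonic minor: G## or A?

G##

Each scale degree takes a distinct letter name. Degree 7 of a scale on A must use the letter G.
G## and A are enharmonically the same pitch, but only G## uses the letter G, so it is the correct spelling here.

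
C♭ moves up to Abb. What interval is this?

minor sixth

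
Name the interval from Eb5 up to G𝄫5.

diminished third

The letter names run E→G, a span of 2 letter steps, so the interval is some kind of third.
Eb to Gbb is 2 semitones. A major third is 4, so 2 makes it diminished.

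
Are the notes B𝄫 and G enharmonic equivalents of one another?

Bbb is pitch class 9; G is pitch class 7.
The pitch classes differ (9 vs. 7), so they are not enharmonic equivalents.

No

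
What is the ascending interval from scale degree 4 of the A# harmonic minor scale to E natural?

minor second

Scale degree 4 of A# harmonic minor is D#.
D# up to E: letters D→E make it a second; 1 semitone makes it minor.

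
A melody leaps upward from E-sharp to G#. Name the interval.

The letter names run E→G, a span of 2 letter steps, so the interval is some kind of third.
E# to G# is 3 semitones. A major third is 4, so 3 makes it minor.

minor third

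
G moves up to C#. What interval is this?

augmented fourth

The letter names run G→C, a span of 3 letter steps, so the interval is some kind of fourth.
G to C# is 6 semitones. A perfect fourth is 5, so 6 makes it augmented.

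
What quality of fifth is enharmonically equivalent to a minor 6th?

augmented

A minor sixth spans 8 semitones.
A fifth spanning 8 semitones is augmented (the perfect fifth is 7).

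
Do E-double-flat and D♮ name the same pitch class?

Yes

Ebb = pitch class 2 and D = pitch class 2 — the same pitch class, so they are enharmonic equivalents.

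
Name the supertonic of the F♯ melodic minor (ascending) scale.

The F# melodic minor (ascending) scale runs F# G# A B C# D# E#.
Degree 2 is G#.

G#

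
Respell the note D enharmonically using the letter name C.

D is pitch class 2. The letter C alone is pitch class 0.
To reach pitch class 2 from C requires an offset of +2 semitones, i.e. double sharp: C##.

C##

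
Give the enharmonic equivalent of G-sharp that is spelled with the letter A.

Plain A sits 1 semitone above G#, so on the letter A the same pitch needs a flat: Ab.

Ab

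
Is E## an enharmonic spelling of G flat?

E## = pitch class 6 and Gb = pitch class 6 — the same pitch class, so they are enharmonic equivalents.

Yes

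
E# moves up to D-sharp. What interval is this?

minor seventh

The letter names run E→D, a span of 6 letter steps, so the interval is some kind of seventh.
E# to D# is 10 semitones. A major seventh is 11, so 10 makes it minor.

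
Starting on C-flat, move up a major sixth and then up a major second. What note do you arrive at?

Bb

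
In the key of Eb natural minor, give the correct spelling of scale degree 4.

The Eb natural minor scale runs Eb F Gb Ab Bb Cb Db.
Degree 4 is Ab.

Ab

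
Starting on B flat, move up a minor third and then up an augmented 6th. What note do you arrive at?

B

A minor third up from Bb is Db (letter D, 3 semitones up).
An augmented sixth up from Db is B (letter B, 10 semitones up).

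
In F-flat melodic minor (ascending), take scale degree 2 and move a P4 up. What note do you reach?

Scale degree 2 of Fb melodic minor (ascending) is Gb.
A perfect fourth (5 semitones) above Gb lands on the letter C, giving Cb.

Cb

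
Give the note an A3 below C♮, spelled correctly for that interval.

C down a major third is Ab, so the target letter is A.
From C, an augmented third is 5 semitones down: Abb.

Abb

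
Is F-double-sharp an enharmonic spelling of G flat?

No

Two spellings are enharmonically equivalent only if they share a pitch class.
Here F## → 7, Gb → 6; 6 ≠ 7, so they are not.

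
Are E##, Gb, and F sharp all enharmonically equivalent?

Yes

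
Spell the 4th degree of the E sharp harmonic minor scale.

The E# harmonic minor scale runs E# F## G# A# B# C# D##.
Degree 4 is A#.

A#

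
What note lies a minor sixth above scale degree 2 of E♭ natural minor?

Scale degree 2 of Eb natural minor is F.
A minor sixth (8 semitones) above F lands on the letter D, giving Db.

Db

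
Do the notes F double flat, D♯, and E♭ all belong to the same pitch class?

Yes

Fbb is pitch class 3; D# is pitch class 3; Eb is pitch class 3.
All spellings map to pitch class 3, so they are enharmonically equivalent.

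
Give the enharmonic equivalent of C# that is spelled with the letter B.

B##

Plain B sits 2 semitones below C#, so on the letter B the same pitch needs a double sharp: B##.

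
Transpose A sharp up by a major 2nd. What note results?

B#

A up a major second is B, so the target letter is B.
From A#, a major second is 2 semitones up: B#.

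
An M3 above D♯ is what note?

F##

A third above D lands on the letter F.
A major third spans 4 semitones, so D# moves to pitch class 7. On the letter F that is F##.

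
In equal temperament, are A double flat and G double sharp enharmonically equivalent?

No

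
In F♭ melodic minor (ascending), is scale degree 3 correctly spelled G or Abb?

Abb

Each scale degree takes a distinct letter name. Degree 3 of a scale on F must use the letter A.
Abb and G are enharmonically the same pitch, but only Abb uses the letter A, so it is the correct spelling here.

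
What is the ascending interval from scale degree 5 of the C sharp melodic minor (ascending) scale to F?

diminished seventh

Scale degree 5 of C# melodic minor (ascending) is G#.
G# up to F: letters G→F make it a seventh; 9 semitones makes it diminished.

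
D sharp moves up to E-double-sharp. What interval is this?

Counting letters D–E gives a second.
D#→E## = 3 semitones, 1 wider than the major second (2), so augmented.

augmented second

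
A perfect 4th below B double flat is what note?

Fb

A fourth below B lands on the letter F.
A perfect fourth spans 5 semitones, so Bbb moves to pitch class 4. On the letter F that is Fb.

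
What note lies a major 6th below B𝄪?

B down a major sixth is D, so the target letter is D.
From B##, a major sixth is 9 semitones down: D##.

D##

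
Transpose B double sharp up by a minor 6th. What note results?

G##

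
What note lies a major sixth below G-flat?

Bbb

G down a major sixth is Bb, so the target letter is B.
From Gb, a major sixth is 9 semitones down: Bbb.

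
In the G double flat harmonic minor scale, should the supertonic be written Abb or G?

Each scale degree takes a distinct letter name. Degree 2 of a scale on G must use the letter A.
Abb and G are enharmonically the same pitch, but only Abb uses the letter A, so it is the correct spelling here.

Abb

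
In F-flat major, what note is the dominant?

The Fb major scale runs Fb Gb Ab Bbb Cb Db Eb.
Degree 5 is Cb.

Cb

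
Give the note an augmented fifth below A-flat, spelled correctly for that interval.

Dbb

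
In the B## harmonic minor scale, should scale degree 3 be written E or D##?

D##

Each scale degree takes a distinct letter name. Degree 3 of a scale on B must use the letter D.
D## and E are enharmonically the same pitch, but only D## uses the letter D, so it is the correct spelling here.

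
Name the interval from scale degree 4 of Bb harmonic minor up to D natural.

Scale degree 4 of Bb harmonic minor is Eb.
Eb up to D: letters E→D make it a seventh; 11 semitones makes it major.

major seventh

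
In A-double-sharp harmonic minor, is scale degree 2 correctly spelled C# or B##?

B##

Each scale degree takes a distinct letter name. Degree 2 of a scale on A must use the letter B.
B## and C# are enharmonically the same pitch, but only B## uses the letter B, so it is the correct spelling here.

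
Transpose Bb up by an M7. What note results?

A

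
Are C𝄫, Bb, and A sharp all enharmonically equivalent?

Yes

Cbb = pitch class 10 and Bb = pitch class 10 and A# = pitch class 10 — the same pitch class, so they are enharmonic equivalents.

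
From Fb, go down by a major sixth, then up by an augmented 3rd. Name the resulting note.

A major sixth down from Fb is Abb (letter A, 9 semitones down).
An augmented third up from Abb is C (letter C, 5 semitones up).

C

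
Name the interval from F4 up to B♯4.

Counting letters F–G–A–B gives a fourth.
F→B# = 7 semitones, 2 wider than the perfect fourth (5), so doubly augmented.

doubly augmented fourth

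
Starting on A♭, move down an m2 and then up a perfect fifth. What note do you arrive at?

D

A minor second down from Ab is G (letter G, 1 semitone down).
A perfect fifth up from G is D (letter D, 7 semitones up).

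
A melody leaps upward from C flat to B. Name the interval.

augmented seventh

The letter names run C→B, a span of 6 letter steps, so the interval is some kind of seventh.
Cb to B is 12 semitones. A major seventh is 11, so 12 makes it augmented.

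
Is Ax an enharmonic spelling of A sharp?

No

A## is pitch class 11; A# is pitch class 10.
The pitch classes differ (11 vs. 10), so they are not enharmonic equivalents.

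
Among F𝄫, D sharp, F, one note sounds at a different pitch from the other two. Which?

In 12-tone equal temperament, enharmonic equivalents share a pitch class. Fbb is pitch class 3; D# is pitch class 3; F is pitch class 5.
Fbb and D# share pitch class 3, while F is pitch class 5.

F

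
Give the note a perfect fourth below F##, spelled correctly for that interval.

C##

F down a perfect fourth is C, so the target letter is C.
From F##, a perfect fourth is 5 semitones down: C##.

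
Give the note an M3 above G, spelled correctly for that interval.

B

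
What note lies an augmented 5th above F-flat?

C

F up a perfect fifth is C, so the target letter is C.
From Fb, an augmented fifth is 8 semitones up: C.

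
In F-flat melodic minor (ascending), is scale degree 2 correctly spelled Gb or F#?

Each scale degree takes a distinct letter name. Degree 2 of a scale on F must use the letter G.
Gb and F# are enharmonically the same pitch, but only Gb uses the letter G, so it is the correct spelling here.

Gb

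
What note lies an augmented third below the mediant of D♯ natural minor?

The mediant of D# natural minor is F#.
An augmented third (5 semitones) below F# lands on the letter D, giving Db.

Db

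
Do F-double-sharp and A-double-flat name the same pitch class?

F## = pitch class 7 and Abb = pitch class 7 — the same pitch class, so they are enharmonic equivalents.

Yes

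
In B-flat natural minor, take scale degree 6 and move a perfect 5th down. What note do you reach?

Cb

Scale degree 6 of Bb natural minor is Gb.
A perfect fifth (7 semitones) below Gb lands on the letter C, giving Cb.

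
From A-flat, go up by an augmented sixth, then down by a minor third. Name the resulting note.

D#

An augmented sixth up from Ab is F# (letter F, 10 semitones up).
A minor third down from F# is D# (letter D, 3 semitones down).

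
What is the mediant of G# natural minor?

Degree 3 takes the letter 2 steps above G, which is B.
In natural minor, degree 3 sits 3 semitones above the tonic. G# + 3 semitones is pitch class 11, spelled on B as B.

B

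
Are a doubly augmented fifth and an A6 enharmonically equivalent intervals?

No

A doubly augmented fifth spans 9 semitones; an augmented sixth spans 10.
The spans differ, so they are not enharmonic equivalents.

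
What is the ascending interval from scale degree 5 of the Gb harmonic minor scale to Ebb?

minor second

Scale degree 5 of Gb harmonic minor is Db.
Db up to Ebb: letters D→E make it a second; 1 semitone makes it minor.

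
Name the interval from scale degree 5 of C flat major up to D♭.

perfect fifth

Scale degree 5 of Cb major is Gb.
Gb up to Db: letters G→D make it a fifth; 7 semitones makes it perfect.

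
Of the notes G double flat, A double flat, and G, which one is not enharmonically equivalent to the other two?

In 12-tone equal temperament, enharmonic equivalents share a pitch class. Gbb is pitch class 5; Abb is pitch class 7; G is pitch class 7.
Abb and G share pitch class 7, while Gbb is pitch class 5.

Gbb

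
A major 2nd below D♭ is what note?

D down a major second is C, so the target letter is C.
From Db, a major second is 2 semitones down: Cb.

Cb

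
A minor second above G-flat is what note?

G up a major second is A, so the target letter is A.
From Gb, a minor second is 1 semitone up: Abb.

Abb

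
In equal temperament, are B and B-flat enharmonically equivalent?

No

Two spellings are enharmonically equivalent only if they share a pitch class.
Here B → 11, Bb → 10; 10 ≠ 11, so they are not.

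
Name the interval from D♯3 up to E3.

The letter names run D→E, a span of 1 letter step, so the interval is some kind of second.
D# to E is 1 semitone. A major second is 2, so 1 makes it minor.

minor second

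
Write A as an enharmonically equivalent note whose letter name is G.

G##

Plain G sits 2 semitones below A, so on the letter G the same pitch needs a double sharp: G##.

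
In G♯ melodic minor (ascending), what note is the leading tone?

F##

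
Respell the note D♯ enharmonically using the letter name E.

Plain E sits 1 semitone above D#, so on the letter E the same pitch needs a flat: Eb.

Eb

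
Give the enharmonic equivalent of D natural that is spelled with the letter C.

C##

D is pitch class 2. The letter C alone is pitch class 0.
To reach pitch class 2 from C requires an offset of +2 semitones, i.e. double sharp: C##.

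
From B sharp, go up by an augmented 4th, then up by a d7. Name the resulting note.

An augmented fourth up from B# is E## (letter E, 6 semitones up).
A diminished seventh up from E## is D# (letter D, 9 semitones up).

D#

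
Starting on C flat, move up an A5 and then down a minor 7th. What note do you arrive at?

An augmented fifth up from Cb is G (letter G, 8 semitones up).
A minor seventh down from G is A (letter A, 10 semitones down).

A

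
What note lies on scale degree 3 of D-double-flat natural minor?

Fbb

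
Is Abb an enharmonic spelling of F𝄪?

Abb is pitch class 7; F## is pitch class 7.
All spellings map to pitch class 7, so they are enharmonically equivalent.

Yes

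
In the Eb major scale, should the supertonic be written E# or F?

F

Each scale degree takes a distinct letter name. Degree 2 of a scale on E must use the letter F.
F and E# are enharmonically the same pitch, but only F uses the letter F, so it is the correct spelling here.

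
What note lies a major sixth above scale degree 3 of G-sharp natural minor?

Scale degree 3 of G# natural minor is B.
A major sixth (9 semitones) above B lands on the letter G, giving G#.

G#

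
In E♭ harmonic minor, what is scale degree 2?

F

Degree 2 takes the letter 1 step above E, which is F.
In harmonic minor, degree 2 sits 2 semitones above the tonic. Eb + 2 semitones is pitch class 5, spelled on F as F.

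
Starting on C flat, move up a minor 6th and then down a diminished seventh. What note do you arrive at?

A minor sixth up from Cb is Abb (letter A, 8 semitones up).
A diminished seventh down from Abb is Bb (letter B, 9 semitones down).

Bb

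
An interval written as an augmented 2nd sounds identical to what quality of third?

An augmented second spans 3 semitones.
A third spanning 3 semitones is minor (the major third is 4).

minor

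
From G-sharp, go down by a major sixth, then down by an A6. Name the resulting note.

A major sixth down from G# is B (letter B, 9 semitones down).
An augmented sixth down from B is Db (letter D, 10 semitones down).

Db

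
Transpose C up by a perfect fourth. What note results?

F

A fourth above C lands on the letter F.
A perfect fourth spans 5 semitones, so C moves to pitch class 5. On the letter F that is F.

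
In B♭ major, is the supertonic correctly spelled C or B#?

C

Each scale degree takes a distinct letter name. Degree 2 of a scale on B must use the letter C.
C and B# are enharmonically the same pitch, but only C uses the letter C, so it is the correct spelling here.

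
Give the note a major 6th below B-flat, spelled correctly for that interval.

Db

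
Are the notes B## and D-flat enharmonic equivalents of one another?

B## is pitch class 1; Db is pitch class 1.
All spellings map to pitch class 1, so they are enharmonically equivalent.

Yes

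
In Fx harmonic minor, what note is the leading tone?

E##

Degree 7 takes the letter 6 steps above F, which is E.
In harmonic minor, degree 7 sits 11 semitones above the tonic. F## + 11 semitones is pitch class 6, spelled on E as E##.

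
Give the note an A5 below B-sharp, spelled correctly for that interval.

E

A fifth below B lands on the letter E.
An augmented fifth spans 8 semitones, so B# moves to pitch class 4. On the letter E that is E.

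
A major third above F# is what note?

F up a major third is A, so the target letter is A.
From F#, a major third is 4 semitones up: A#.

A#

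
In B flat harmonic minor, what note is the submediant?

Gb

The Bb harmonic minor scale runs Bb C Db Eb F Gb A.
Degree 6 is Gb.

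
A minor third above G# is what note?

B

A third above G lands on the letter B.
A minor third spans 3 semitones, so G# moves to pitch class 11. On the letter B that is B.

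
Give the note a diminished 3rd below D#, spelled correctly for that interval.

D down a major third is Bb, so the target letter is B.
From D#, a diminished third is 2 semitones down: B##.

B##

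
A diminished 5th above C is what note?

A fifth above C lands on the letter G.
A diminished fifth spans 6 semitones, so C moves to pitch class 6. On the letter G that is Gb.

Gb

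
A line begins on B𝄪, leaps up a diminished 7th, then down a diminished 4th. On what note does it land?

E##

A diminished seventh up from B## is A# (letter A, 9 semitones up).
A diminished fourth down from A# is E## (letter E, 4 semitones down).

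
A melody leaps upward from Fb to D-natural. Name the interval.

augmented sixth

The letter names run F→D, a span of 5 letter steps, so the interval is some kind of sixth.
Fb to D is 10 semitones. A major sixth is 9, so 10 makes it augmented.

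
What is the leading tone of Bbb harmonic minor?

The Bbb harmonic minor scale runs Bbb Cb Dbb Ebb Fb Gbb Ab.
Degree 7 is Ab.

Ab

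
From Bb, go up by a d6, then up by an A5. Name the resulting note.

Db

A diminished sixth up from Bb is Gbb (letter G, 7 semitones up).
An augmented fifth up from Gbb is Db (letter D, 8 semitones up).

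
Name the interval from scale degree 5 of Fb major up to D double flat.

Scale degree 5 of Fb major is Cb.
Cb up to Dbb: letters C→D make it a second; 1 semitone makes it minor.

minor second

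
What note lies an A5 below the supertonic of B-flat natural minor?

Fb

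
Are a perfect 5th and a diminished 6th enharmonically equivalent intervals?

Yes

A perfect fifth spans 7 semitones; a diminished sixth spans 7.
They are enharmonically equivalent.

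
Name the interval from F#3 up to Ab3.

diminished third

Counting letters F–G–A gives a third.
F#→Ab = 2 semitones, 2 narrower than the major third (4), so diminished.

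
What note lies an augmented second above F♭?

A second above F lands on the letter G.
An augmented second spans 3 semitones, so Fb moves to pitch class 7. On the letter G that is G.

G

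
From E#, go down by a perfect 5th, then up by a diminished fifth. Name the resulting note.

E

A perfect fifth down from E# is A# (letter A, 7 semitones down).
A diminished fifth up from A# is E (letter E, 6 semitones up).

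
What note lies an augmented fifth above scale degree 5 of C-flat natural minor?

Scale degree 5 of Cb natural minor is Gb.
An augmented fifth (8 semitones) above Gb lands on the letter D, giving D.

D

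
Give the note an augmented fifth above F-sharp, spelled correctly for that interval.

C##

F up a perfect fifth is C, so the target letter is C.
From F#, an augmented fifth is 8 semitones up: C##.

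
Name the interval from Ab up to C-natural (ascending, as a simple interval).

The letter names run A→C, a span of 2 letter steps, so the interval is some kind of third.
Ab to C is 4 semitones. A major third is 4, so 4 makes it major.

major third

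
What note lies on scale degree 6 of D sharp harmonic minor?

B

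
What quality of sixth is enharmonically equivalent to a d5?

doubly diminished

A diminished fifth spans 6 semitones.
A sixth spanning 6 semitones is doubly diminished (the major sixth is 9).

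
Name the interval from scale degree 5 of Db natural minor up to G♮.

Scale degree 5 of Db natural minor is Ab.
Ab up to G: letters A→G make it a seventh; 11 semitones makes it major.

major seventh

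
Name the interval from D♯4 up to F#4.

minor third

Counting letters D–E–F gives a third.
D#→F# = 3 semitones, 1 narrower than the major third (4), so minor.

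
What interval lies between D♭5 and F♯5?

augmented third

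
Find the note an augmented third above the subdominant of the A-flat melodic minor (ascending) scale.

F#

The subdominant of Ab melodic minor (ascending) is Db.
An augmented third (5 semitones) above Db lands on the letter F, giving F#.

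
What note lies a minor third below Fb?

Db

A third below F lands on the letter D.
A minor third spans 3 semitones, so Fb moves to pitch class 1. On the letter D that is Db.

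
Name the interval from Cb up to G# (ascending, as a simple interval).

The letter names run C→G, a span of 4 letter steps, so the interval is some kind of fifth.
Cb to G# is 9 semitones. A perfect fifth is 7, so 9 makes it doubly augmented.

doubly augmented fifth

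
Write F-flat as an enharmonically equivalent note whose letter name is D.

D##

Fb is pitch class 4. The letter D alone is pitch class 2.
To reach pitch class 4 from D requires an offset of +2 semitones, i.e. double sharp: D##.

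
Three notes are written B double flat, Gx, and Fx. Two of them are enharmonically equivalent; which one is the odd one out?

F##

In 12-tone equal temperament, enharmonic equivalents share a pitch class. Bbb is pitch class 9; G## is pitch class 9; F## is pitch class 7.
Bbb and G## share pitch class 9, while F## is pitch class 7.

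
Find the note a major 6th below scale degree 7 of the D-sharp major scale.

Scale degree 7 of D# major is C##.
A major sixth (9 semitones) below C## lands on the letter E, giving E#.

E#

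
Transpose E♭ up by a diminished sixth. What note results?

Cbb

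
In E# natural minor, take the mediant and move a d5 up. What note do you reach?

The mediant of E# natural minor is G#.
A diminished fifth (6 semitones) above G# lands on the letter D, giving D.

D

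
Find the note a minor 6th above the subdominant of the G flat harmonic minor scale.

Abb

The subdominant of Gb harmonic minor is Cb.
A minor sixth (8 semitones) above Cb lands on the letter A, giving Abb.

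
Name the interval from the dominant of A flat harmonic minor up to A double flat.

The dominant of Ab harmonic minor is Eb.
Eb up to Abb: letters E→A make it a fourth; 4 semitones makes it diminished.

diminished fourth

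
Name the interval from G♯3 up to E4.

The letter names run G→E, a span of 5 letter steps, so the interval is some kind of sixth.
G# to E is 8 semitones. A major sixth is 9, so 8 makes it minor.

minor sixth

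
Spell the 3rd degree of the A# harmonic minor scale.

Degree 3 takes the letter 2 steps above A, which is C.
In harmonic minor, degree 3 sits 3 semitones above the tonic. A# + 3 semitones is pitch class 1, spelled on C as C#.

C#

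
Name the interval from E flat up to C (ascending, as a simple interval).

major sixth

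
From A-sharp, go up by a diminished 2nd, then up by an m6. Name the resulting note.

Gb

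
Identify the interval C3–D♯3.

augmented second

The letter names run C→D, a span of 1 letter step, so the interval is some kind of second.
C to D# is 3 semitones. A major second is 2, so 3 makes it augmented.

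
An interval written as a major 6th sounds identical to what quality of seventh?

A major sixth spans 9 semitones.
A seventh spanning 9 semitones is diminished (the major seventh is 11).

diminished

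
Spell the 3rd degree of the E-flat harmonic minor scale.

The Eb harmonic minor scale runs Eb F Gb Ab Bb Cb D.
Degree 3 is Gb.

Gb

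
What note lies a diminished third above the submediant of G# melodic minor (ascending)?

G

The submediant of G# melodic minor (ascending) is E#.
A diminished third (2 semitones) above E# lands on the letter G, giving G.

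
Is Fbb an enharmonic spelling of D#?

Yes

Fbb is pitch class 3; D# is pitch class 3.
All spellings map to pitch class 3, so they are enharmonically equivalent.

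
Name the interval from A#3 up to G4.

The letter names run A→G, a span of 6 letter steps, so the interval is some kind of seventh.
A# to G is 9 semitones. A major seventh is 11, so 9 makes it diminished.

diminished seventh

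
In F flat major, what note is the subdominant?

Bbb

The Fb major scale runs Fb Gb Ab Bbb Cb Db Eb.
Degree 4 is Bbb.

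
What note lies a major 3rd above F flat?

Ab

F up a major third is A, so the target letter is A.
From Fb, a major third is 4 semitones up: Ab.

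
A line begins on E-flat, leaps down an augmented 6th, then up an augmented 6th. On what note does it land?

An augmented sixth down from Eb is Gbb (letter G, 10 semitones down).
An augmented sixth up from Gbb is Eb (letter E, 10 semitones up).

Eb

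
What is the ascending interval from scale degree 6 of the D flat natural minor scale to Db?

major third

Scale degree 6 of Db natural minor is Bbb.
Bbb up to Db: letters B→D make it a third; 4 semitones makes it major.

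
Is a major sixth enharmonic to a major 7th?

No

A major sixth spans 9 semitones; a major seventh spans 11.
The spans differ, so they are not enharmonic equivalents.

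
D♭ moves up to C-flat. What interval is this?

minor seventh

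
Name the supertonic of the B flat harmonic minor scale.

Degree 2 takes the letter 1 step above B, which is C.
In harmonic minor, degree 2 sits 2 semitones above the tonic. Bb + 2 semitones is pitch class 0, spelled on C as C.

C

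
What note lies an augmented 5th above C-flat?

C up a perfect fifth is G, so the target letter is G.
From Cb, an augmented fifth is 8 semitones up: G.

G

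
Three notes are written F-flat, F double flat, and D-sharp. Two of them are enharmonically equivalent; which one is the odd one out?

Fb

In 12-tone equal temperament, enharmonic equivalents share a pitch class. Fb is pitch class 4; Fbb is pitch class 3; D# is pitch class 3.
Fbb and D# share pitch class 3, while Fb is pitch class 4.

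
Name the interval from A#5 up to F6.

The letter names run A→F, a span of 5 letter steps, so the interval is some kind of sixth.
A# to F is 7 semitones. A major sixth is 9, so 7 makes it diminished.

diminished sixth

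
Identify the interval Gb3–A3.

augmented second

Counting letters G–A gives a second.
Gb→A = 3 semitones, 1 wider than the major second (2), so augmented.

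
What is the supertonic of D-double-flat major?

Ebb

The Dbb major scale runs Dbb Ebb Fb Gbb Abb Bbb Cb.
Degree 2 is Ebb.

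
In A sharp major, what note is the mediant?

C##

The A# major scale runs A# B# C## D# E# F## G##.
Degree 3 is C##.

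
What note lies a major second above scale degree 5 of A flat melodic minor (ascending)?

Scale degree 5 of Ab melodic minor (ascending) is Eb.
A major second (2 semitones) above Eb lands on the letter F, giving F.

F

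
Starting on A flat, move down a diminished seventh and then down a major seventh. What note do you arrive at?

A diminished seventh down from Ab is B (letter B, 9 semitones down).
A major seventh down from B is C (letter C, 11 semitones down).

C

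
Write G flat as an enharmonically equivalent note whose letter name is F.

Gb is pitch class 6. The letter F alone is pitch class 5.
To reach pitch class 6 from F requires an offset of +1 semitone, i.e. sharp: F#.

F#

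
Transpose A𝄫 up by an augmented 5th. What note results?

Eb

A fifth above A lands on the letter E.
An augmented fifth spans 8 semitones, so Abb moves to pitch class 3. On the letter E that is Eb.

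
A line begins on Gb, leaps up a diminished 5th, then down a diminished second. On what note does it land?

A diminished fifth up from Gb is Dbb (letter D, 6 semitones up).
A diminished second down from Dbb is C (letter C, 0 semitones down).

C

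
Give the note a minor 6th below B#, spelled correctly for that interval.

A sixth below B lands on the letter D.
A minor sixth spans 8 semitones, so B# moves to pitch class 4. On the letter D that is D##.

D##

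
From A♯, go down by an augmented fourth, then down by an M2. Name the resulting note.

D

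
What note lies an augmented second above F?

G#

A second above F lands on the letter G.
An augmented second spans 3 semitones, so F moves to pitch class 8. On the letter G that is G#.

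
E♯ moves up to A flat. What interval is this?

doubly diminished fourth

Counting letters E–F–G–A gives a fourth.
E#→Ab = 3 semitones, 2 narrower than the perfect fourth (5), so doubly diminished.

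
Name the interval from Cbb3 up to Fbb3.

perfect fourth

The letter names run C→F, a span of 3 letter steps, so the interval is some kind of fourth.
Cbb to Fbb is 5 semitones. A perfect fourth is 5, so 5 makes it perfect.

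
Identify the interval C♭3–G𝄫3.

diminished fifth

Counting letters C–D–E–F–G gives a fifth.
Cb→Gbb = 6 semitones, 1 narrower than the perfect fifth (7), so diminished.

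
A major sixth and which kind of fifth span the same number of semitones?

A major sixth spans 9 semitones.
A fifth spanning 9 semitones is doubly augmented (the perfect fifth is 7).

doubly augmented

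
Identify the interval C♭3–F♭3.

perfect fourth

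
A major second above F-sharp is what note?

G#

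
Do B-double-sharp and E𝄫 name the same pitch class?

No

B## is pitch class 1; Ebb is pitch class 2.
The pitch classes differ (1 vs. 2), so they are not enharmonic equivalents.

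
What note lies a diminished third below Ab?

A down a major third is F, so the target letter is F.
From Ab, a diminished third is 2 semitones down: F#.

F#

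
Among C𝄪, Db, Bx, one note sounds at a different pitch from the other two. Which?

C##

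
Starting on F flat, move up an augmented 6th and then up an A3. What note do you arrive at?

An augmented sixth up from Fb is D (letter D, 10 semitones up).
An augmented third up from D is F## (letter F, 5 semitones up).

F##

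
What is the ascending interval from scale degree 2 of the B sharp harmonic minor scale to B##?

Scale degree 2 of B# harmonic minor is C##.
C## up to B##: letters C→B make it a seventh; 11 semitones makes it major.

major seventh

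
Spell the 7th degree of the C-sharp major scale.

B#

The C# major scale runs C# D# E# F# G# A# B#.
Degree 7 is B#.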